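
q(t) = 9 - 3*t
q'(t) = -3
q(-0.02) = 9.06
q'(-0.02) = -3.00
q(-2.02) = 15.06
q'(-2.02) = -3.00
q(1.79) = 3.63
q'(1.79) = -3.00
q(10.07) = -21.21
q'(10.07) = -3.00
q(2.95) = 0.15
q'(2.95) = -3.00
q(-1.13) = 12.39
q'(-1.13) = -3.00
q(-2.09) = 15.27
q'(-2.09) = -3.00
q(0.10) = 8.70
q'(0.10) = -3.00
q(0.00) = 9.00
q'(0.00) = -3.00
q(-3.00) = 18.00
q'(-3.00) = -3.00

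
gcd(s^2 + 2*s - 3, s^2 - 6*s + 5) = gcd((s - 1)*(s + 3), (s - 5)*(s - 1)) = s - 1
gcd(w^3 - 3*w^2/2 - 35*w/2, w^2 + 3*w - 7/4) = w + 7/2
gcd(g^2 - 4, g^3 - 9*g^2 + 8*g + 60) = g + 2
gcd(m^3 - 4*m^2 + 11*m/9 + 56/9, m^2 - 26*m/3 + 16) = m - 8/3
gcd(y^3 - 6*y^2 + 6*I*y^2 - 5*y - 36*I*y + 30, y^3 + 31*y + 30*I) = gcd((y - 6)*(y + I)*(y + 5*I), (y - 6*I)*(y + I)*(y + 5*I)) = y^2 + 6*I*y - 5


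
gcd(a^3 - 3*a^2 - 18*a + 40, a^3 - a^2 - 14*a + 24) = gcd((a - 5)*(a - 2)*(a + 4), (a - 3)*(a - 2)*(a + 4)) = a^2 + 2*a - 8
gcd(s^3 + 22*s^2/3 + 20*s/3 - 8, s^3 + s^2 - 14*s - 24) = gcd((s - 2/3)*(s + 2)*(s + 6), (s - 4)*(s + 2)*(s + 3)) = s + 2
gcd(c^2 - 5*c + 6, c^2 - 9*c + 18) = c - 3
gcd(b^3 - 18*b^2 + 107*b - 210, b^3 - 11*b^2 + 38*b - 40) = b - 5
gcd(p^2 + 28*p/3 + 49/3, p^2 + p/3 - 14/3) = p + 7/3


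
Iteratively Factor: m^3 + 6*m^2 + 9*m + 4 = (m + 1)*(m^2 + 5*m + 4) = (m + 1)^2*(m + 4)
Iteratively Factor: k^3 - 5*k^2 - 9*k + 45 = (k - 3)*(k^2 - 2*k - 15) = (k - 5)*(k - 3)*(k + 3)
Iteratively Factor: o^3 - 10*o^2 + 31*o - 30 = (o - 2)*(o^2 - 8*o + 15) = (o - 5)*(o - 2)*(o - 3)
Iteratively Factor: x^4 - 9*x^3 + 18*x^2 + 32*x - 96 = (x - 4)*(x^3 - 5*x^2 - 2*x + 24) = (x - 4)^2*(x^2 - x - 6) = (x - 4)^2*(x - 3)*(x + 2)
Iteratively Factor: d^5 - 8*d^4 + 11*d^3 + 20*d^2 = (d - 4)*(d^4 - 4*d^3 - 5*d^2) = (d - 5)*(d - 4)*(d^3 + d^2) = (d - 5)*(d - 4)*(d + 1)*(d^2) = d*(d - 5)*(d - 4)*(d + 1)*(d)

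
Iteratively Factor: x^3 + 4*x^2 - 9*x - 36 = (x + 4)*(x^2 - 9) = (x - 3)*(x + 4)*(x + 3)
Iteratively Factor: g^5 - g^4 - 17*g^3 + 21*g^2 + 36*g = (g + 1)*(g^4 - 2*g^3 - 15*g^2 + 36*g) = (g - 3)*(g + 1)*(g^3 + g^2 - 12*g) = g*(g - 3)*(g + 1)*(g^2 + g - 12) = g*(g - 3)*(g + 1)*(g + 4)*(g - 3)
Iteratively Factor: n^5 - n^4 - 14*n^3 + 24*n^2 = (n - 2)*(n^4 + n^3 - 12*n^2) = n*(n - 2)*(n^3 + n^2 - 12*n) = n*(n - 2)*(n + 4)*(n^2 - 3*n) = n^2*(n - 2)*(n + 4)*(n - 3)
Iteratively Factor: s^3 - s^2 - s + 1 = (s - 1)*(s^2 - 1) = (s - 1)*(s + 1)*(s - 1)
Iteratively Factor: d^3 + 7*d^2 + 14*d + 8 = (d + 1)*(d^2 + 6*d + 8) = (d + 1)*(d + 4)*(d + 2)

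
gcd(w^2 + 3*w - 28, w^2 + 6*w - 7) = w + 7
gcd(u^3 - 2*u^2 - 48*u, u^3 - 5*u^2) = u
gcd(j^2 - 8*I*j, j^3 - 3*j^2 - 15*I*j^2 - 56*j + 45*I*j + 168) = j - 8*I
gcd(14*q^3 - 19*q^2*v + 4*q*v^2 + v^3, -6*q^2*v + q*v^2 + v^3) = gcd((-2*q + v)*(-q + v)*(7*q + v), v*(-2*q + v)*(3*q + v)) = 2*q - v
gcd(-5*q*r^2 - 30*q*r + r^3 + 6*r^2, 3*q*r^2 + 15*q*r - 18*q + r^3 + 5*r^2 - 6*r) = r + 6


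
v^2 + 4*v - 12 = (v - 2)*(v + 6)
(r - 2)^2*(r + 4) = r^3 - 12*r + 16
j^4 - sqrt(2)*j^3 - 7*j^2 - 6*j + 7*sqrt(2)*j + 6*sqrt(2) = (j - 3)*(j + 1)*(j + 2)*(j - sqrt(2))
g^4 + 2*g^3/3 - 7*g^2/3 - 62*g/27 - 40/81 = (g - 5/3)*(g + 1/3)*(g + 2/3)*(g + 4/3)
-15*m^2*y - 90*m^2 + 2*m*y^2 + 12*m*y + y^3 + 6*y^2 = (-3*m + y)*(5*m + y)*(y + 6)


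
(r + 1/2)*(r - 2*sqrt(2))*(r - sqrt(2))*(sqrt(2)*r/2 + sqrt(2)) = sqrt(2)*r^4/2 - 3*r^3 + 5*sqrt(2)*r^3/4 - 15*r^2/2 + 5*sqrt(2)*r^2/2 - 3*r + 5*sqrt(2)*r + 2*sqrt(2)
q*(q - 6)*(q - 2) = q^3 - 8*q^2 + 12*q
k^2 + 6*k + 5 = (k + 1)*(k + 5)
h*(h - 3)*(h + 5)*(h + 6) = h^4 + 8*h^3 - 3*h^2 - 90*h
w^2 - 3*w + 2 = (w - 2)*(w - 1)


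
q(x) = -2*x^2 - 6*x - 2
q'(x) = -4*x - 6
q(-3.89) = -8.92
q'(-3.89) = 9.56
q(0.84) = -8.45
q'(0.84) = -9.36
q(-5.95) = -37.10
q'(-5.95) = 17.80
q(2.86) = -35.52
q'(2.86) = -17.44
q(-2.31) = 1.19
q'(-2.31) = 3.24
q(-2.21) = 1.49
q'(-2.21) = 2.84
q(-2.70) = -0.38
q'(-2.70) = 4.80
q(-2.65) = -0.15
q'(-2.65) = 4.60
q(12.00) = -362.00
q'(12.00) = -54.00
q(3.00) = -38.00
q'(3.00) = -18.00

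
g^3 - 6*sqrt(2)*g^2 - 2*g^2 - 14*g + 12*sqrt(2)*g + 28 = (g - 2)*(g - 7*sqrt(2))*(g + sqrt(2))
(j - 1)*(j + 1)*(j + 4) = j^3 + 4*j^2 - j - 4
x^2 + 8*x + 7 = (x + 1)*(x + 7)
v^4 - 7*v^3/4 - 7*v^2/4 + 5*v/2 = v*(v - 2)*(v - 1)*(v + 5/4)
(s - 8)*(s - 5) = s^2 - 13*s + 40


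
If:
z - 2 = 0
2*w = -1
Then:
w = -1/2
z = 2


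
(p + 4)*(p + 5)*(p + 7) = p^3 + 16*p^2 + 83*p + 140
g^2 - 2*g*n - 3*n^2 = (g - 3*n)*(g + n)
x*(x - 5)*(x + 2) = x^3 - 3*x^2 - 10*x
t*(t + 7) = t^2 + 7*t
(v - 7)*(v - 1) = v^2 - 8*v + 7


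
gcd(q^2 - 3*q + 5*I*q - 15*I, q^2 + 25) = q + 5*I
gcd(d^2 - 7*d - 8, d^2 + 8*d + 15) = 1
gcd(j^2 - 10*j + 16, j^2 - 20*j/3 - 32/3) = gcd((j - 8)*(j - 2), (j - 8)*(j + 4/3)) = j - 8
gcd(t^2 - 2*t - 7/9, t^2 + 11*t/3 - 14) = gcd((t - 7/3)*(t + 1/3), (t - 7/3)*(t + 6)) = t - 7/3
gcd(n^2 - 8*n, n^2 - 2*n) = n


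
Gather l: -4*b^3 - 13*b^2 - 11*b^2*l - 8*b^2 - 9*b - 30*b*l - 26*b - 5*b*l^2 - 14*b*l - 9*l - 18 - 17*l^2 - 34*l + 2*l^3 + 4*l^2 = -4*b^3 - 21*b^2 - 35*b + 2*l^3 + l^2*(-5*b - 13) + l*(-11*b^2 - 44*b - 43) - 18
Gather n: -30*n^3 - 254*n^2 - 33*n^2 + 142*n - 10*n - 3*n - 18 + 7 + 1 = -30*n^3 - 287*n^2 + 129*n - 10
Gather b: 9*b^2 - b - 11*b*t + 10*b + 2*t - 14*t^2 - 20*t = 9*b^2 + b*(9 - 11*t) - 14*t^2 - 18*t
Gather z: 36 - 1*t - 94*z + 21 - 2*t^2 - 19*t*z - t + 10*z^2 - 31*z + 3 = -2*t^2 - 2*t + 10*z^2 + z*(-19*t - 125) + 60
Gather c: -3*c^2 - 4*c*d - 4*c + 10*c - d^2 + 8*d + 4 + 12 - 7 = -3*c^2 + c*(6 - 4*d) - d^2 + 8*d + 9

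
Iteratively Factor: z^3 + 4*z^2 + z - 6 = (z + 3)*(z^2 + z - 2) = (z + 2)*(z + 3)*(z - 1)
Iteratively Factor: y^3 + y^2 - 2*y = (y)*(y^2 + y - 2) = y*(y - 1)*(y + 2)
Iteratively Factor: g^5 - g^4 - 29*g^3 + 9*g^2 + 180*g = (g + 4)*(g^4 - 5*g^3 - 9*g^2 + 45*g) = (g - 3)*(g + 4)*(g^3 - 2*g^2 - 15*g) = (g - 5)*(g - 3)*(g + 4)*(g^2 + 3*g) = (g - 5)*(g - 3)*(g + 3)*(g + 4)*(g)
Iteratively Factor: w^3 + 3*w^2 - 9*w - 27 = (w + 3)*(w^2 - 9) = (w + 3)^2*(w - 3)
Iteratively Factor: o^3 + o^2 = (o)*(o^2 + o) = o*(o + 1)*(o)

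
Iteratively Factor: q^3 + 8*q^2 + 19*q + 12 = (q + 3)*(q^2 + 5*q + 4) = (q + 1)*(q + 3)*(q + 4)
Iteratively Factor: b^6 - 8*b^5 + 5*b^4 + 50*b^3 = (b)*(b^5 - 8*b^4 + 5*b^3 + 50*b^2) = b^2*(b^4 - 8*b^3 + 5*b^2 + 50*b) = b^2*(b - 5)*(b^3 - 3*b^2 - 10*b) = b^2*(b - 5)^2*(b^2 + 2*b) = b^3*(b - 5)^2*(b + 2)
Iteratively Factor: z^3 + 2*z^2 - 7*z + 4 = (z - 1)*(z^2 + 3*z - 4) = (z - 1)*(z + 4)*(z - 1)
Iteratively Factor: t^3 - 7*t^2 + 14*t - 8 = (t - 1)*(t^2 - 6*t + 8) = (t - 4)*(t - 1)*(t - 2)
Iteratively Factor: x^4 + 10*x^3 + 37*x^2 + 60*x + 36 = (x + 2)*(x^3 + 8*x^2 + 21*x + 18) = (x + 2)*(x + 3)*(x^2 + 5*x + 6) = (x + 2)*(x + 3)^2*(x + 2)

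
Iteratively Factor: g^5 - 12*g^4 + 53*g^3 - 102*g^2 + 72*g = (g)*(g^4 - 12*g^3 + 53*g^2 - 102*g + 72) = g*(g - 2)*(g^3 - 10*g^2 + 33*g - 36) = g*(g - 3)*(g - 2)*(g^2 - 7*g + 12) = g*(g - 3)^2*(g - 2)*(g - 4)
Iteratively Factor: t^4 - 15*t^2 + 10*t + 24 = (t + 4)*(t^3 - 4*t^2 + t + 6) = (t + 1)*(t + 4)*(t^2 - 5*t + 6) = (t - 2)*(t + 1)*(t + 4)*(t - 3)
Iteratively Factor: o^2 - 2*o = (o)*(o - 2)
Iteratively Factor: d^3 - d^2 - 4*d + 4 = (d - 1)*(d^2 - 4) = (d - 2)*(d - 1)*(d + 2)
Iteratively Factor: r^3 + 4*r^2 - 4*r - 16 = (r + 4)*(r^2 - 4) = (r - 2)*(r + 4)*(r + 2)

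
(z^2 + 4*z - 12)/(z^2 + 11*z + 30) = (z - 2)/(z + 5)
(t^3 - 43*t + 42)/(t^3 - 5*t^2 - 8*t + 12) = (t + 7)/(t + 2)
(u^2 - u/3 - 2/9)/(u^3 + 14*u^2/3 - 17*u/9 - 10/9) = 1/(u + 5)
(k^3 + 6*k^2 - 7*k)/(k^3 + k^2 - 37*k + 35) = k/(k - 5)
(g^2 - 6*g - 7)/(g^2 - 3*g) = (g^2 - 6*g - 7)/(g*(g - 3))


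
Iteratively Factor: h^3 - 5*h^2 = (h)*(h^2 - 5*h) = h*(h - 5)*(h)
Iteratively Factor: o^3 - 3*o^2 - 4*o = (o)*(o^2 - 3*o - 4) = o*(o - 4)*(o + 1)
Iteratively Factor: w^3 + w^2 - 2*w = (w)*(w^2 + w - 2) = w*(w - 1)*(w + 2)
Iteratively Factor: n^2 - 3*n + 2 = (n - 2)*(n - 1)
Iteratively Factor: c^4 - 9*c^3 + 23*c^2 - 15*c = (c - 1)*(c^3 - 8*c^2 + 15*c) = (c - 5)*(c - 1)*(c^2 - 3*c) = c*(c - 5)*(c - 1)*(c - 3)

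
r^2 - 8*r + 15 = (r - 5)*(r - 3)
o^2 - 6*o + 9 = (o - 3)^2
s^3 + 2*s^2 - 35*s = s*(s - 5)*(s + 7)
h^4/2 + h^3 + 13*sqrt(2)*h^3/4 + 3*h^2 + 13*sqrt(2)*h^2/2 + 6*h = h*(h/2 + 1)*(h + sqrt(2)/2)*(h + 6*sqrt(2))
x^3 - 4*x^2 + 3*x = x*(x - 3)*(x - 1)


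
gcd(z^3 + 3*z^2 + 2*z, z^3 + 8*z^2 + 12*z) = z^2 + 2*z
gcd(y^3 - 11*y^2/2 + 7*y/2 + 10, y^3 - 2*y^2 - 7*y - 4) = y^2 - 3*y - 4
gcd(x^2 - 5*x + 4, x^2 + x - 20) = x - 4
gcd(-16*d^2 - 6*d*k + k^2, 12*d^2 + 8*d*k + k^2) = 2*d + k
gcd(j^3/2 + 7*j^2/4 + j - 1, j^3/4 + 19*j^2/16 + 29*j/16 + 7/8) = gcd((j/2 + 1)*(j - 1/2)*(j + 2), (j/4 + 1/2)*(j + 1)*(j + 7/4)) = j + 2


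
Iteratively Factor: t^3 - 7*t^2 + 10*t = (t - 5)*(t^2 - 2*t) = t*(t - 5)*(t - 2)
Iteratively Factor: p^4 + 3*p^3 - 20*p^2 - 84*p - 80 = (p - 5)*(p^3 + 8*p^2 + 20*p + 16) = (p - 5)*(p + 2)*(p^2 + 6*p + 8) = (p - 5)*(p + 2)*(p + 4)*(p + 2)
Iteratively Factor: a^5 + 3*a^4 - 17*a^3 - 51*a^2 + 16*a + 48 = (a + 4)*(a^4 - a^3 - 13*a^2 + a + 12) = (a + 1)*(a + 4)*(a^3 - 2*a^2 - 11*a + 12) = (a + 1)*(a + 3)*(a + 4)*(a^2 - 5*a + 4) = (a - 4)*(a + 1)*(a + 3)*(a + 4)*(a - 1)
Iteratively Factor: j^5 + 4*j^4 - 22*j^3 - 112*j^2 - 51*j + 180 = (j + 4)*(j^4 - 22*j^2 - 24*j + 45) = (j + 3)*(j + 4)*(j^3 - 3*j^2 - 13*j + 15) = (j - 5)*(j + 3)*(j + 4)*(j^2 + 2*j - 3) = (j - 5)*(j + 3)^2*(j + 4)*(j - 1)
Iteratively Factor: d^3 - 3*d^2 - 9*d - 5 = (d - 5)*(d^2 + 2*d + 1) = (d - 5)*(d + 1)*(d + 1)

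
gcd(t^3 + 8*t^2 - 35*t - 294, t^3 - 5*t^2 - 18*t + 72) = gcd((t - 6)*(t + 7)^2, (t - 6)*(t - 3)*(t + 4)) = t - 6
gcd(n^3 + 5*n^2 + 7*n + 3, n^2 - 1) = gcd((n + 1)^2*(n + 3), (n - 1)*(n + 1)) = n + 1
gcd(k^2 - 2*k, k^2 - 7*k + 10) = k - 2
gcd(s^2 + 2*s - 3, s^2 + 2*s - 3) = s^2 + 2*s - 3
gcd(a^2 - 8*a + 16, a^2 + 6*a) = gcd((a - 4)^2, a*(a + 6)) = 1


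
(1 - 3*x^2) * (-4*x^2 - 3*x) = 12*x^4 + 9*x^3 - 4*x^2 - 3*x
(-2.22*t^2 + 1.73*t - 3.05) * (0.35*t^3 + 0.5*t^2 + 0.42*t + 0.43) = -0.777*t^5 - 0.5045*t^4 - 1.1349*t^3 - 1.753*t^2 - 0.5371*t - 1.3115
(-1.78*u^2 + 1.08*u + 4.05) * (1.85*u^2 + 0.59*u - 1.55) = -3.293*u^4 + 0.9478*u^3 + 10.8887*u^2 + 0.7155*u - 6.2775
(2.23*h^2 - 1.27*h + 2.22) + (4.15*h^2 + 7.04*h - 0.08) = 6.38*h^2 + 5.77*h + 2.14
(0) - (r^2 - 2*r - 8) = -r^2 + 2*r + 8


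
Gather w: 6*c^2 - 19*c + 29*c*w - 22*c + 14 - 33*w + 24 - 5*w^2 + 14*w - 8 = 6*c^2 - 41*c - 5*w^2 + w*(29*c - 19) + 30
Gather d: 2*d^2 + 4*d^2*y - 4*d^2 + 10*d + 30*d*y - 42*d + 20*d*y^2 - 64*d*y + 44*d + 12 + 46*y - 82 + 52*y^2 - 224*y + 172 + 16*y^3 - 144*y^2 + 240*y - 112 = d^2*(4*y - 2) + d*(20*y^2 - 34*y + 12) + 16*y^3 - 92*y^2 + 62*y - 10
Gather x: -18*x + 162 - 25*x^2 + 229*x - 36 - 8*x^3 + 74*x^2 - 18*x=-8*x^3 + 49*x^2 + 193*x + 126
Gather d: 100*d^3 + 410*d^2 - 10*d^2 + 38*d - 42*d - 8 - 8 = 100*d^3 + 400*d^2 - 4*d - 16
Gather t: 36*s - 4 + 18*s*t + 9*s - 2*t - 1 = 45*s + t*(18*s - 2) - 5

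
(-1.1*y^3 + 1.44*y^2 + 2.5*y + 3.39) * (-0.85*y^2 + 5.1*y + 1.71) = 0.935*y^5 - 6.834*y^4 + 3.338*y^3 + 12.3309*y^2 + 21.564*y + 5.7969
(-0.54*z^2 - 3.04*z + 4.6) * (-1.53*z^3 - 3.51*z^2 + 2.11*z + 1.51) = 0.8262*z^5 + 6.5466*z^4 + 2.493*z^3 - 23.3758*z^2 + 5.1156*z + 6.946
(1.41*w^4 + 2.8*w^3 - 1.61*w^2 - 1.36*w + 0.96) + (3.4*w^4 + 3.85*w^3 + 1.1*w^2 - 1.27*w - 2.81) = 4.81*w^4 + 6.65*w^3 - 0.51*w^2 - 2.63*w - 1.85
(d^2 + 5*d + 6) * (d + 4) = d^3 + 9*d^2 + 26*d + 24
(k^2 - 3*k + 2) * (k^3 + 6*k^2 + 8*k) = k^5 + 3*k^4 - 8*k^3 - 12*k^2 + 16*k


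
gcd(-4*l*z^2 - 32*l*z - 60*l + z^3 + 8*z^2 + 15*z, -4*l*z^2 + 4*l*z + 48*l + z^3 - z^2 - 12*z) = -4*l*z - 12*l + z^2 + 3*z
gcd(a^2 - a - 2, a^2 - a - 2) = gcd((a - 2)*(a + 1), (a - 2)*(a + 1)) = a^2 - a - 2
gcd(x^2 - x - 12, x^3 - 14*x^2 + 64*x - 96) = x - 4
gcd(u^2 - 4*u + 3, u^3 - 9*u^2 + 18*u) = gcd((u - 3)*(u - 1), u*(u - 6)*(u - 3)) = u - 3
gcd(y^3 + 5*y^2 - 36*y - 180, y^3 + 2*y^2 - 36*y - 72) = y^2 - 36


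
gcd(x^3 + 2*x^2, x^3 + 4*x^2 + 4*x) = x^2 + 2*x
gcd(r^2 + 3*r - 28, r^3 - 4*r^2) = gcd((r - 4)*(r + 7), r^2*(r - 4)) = r - 4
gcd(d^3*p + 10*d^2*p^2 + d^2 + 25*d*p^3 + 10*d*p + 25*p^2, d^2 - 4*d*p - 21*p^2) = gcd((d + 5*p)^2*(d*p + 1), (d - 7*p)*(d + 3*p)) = 1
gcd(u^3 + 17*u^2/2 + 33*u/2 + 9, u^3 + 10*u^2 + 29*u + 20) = u + 1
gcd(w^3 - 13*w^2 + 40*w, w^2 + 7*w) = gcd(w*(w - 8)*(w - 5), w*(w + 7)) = w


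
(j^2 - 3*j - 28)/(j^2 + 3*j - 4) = (j - 7)/(j - 1)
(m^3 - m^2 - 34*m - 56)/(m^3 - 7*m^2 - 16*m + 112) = (m + 2)/(m - 4)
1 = 1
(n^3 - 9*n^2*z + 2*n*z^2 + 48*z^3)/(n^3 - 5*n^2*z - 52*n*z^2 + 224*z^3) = (-n^2 + n*z + 6*z^2)/(-n^2 - 3*n*z + 28*z^2)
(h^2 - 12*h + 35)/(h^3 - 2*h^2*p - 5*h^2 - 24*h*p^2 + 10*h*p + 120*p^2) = (7 - h)/(-h^2 + 2*h*p + 24*p^2)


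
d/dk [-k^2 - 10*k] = -2*k - 10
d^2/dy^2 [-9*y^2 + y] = -18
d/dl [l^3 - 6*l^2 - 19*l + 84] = 3*l^2 - 12*l - 19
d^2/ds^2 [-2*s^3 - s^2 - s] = -12*s - 2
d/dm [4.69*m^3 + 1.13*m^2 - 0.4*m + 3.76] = 14.07*m^2 + 2.26*m - 0.4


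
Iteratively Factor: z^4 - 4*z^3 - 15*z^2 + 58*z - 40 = (z - 2)*(z^3 - 2*z^2 - 19*z + 20) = (z - 5)*(z - 2)*(z^2 + 3*z - 4) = (z - 5)*(z - 2)*(z - 1)*(z + 4)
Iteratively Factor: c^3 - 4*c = (c - 2)*(c^2 + 2*c) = c*(c - 2)*(c + 2)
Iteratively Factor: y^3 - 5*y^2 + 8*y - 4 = (y - 1)*(y^2 - 4*y + 4) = (y - 2)*(y - 1)*(y - 2)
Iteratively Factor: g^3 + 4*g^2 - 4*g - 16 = (g - 2)*(g^2 + 6*g + 8) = (g - 2)*(g + 2)*(g + 4)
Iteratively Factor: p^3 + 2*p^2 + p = (p + 1)*(p^2 + p) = p*(p + 1)*(p + 1)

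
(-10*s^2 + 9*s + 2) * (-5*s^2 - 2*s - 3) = 50*s^4 - 25*s^3 + 2*s^2 - 31*s - 6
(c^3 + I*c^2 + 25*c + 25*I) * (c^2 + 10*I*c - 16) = c^5 + 11*I*c^4 - c^3 + 259*I*c^2 - 650*c - 400*I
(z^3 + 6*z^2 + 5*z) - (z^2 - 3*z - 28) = z^3 + 5*z^2 + 8*z + 28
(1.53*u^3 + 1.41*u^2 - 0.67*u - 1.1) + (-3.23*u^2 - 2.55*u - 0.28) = 1.53*u^3 - 1.82*u^2 - 3.22*u - 1.38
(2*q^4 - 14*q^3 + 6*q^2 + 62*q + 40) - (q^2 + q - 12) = 2*q^4 - 14*q^3 + 5*q^2 + 61*q + 52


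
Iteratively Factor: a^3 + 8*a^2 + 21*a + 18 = (a + 3)*(a^2 + 5*a + 6) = (a + 3)^2*(a + 2)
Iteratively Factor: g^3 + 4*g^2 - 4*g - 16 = (g + 4)*(g^2 - 4) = (g - 2)*(g + 4)*(g + 2)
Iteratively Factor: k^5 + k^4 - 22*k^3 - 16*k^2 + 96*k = (k)*(k^4 + k^3 - 22*k^2 - 16*k + 96) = k*(k - 4)*(k^3 + 5*k^2 - 2*k - 24) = k*(k - 4)*(k + 3)*(k^2 + 2*k - 8) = k*(k - 4)*(k + 3)*(k + 4)*(k - 2)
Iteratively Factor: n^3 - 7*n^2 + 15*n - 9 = (n - 3)*(n^2 - 4*n + 3) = (n - 3)^2*(n - 1)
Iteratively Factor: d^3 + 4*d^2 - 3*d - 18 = (d - 2)*(d^2 + 6*d + 9) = (d - 2)*(d + 3)*(d + 3)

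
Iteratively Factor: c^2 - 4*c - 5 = (c + 1)*(c - 5)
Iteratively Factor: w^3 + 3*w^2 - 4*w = (w)*(w^2 + 3*w - 4) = w*(w + 4)*(w - 1)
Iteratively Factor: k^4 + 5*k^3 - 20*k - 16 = (k + 1)*(k^3 + 4*k^2 - 4*k - 16) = (k + 1)*(k + 4)*(k^2 - 4) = (k - 2)*(k + 1)*(k + 4)*(k + 2)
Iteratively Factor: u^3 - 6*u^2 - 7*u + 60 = (u - 4)*(u^2 - 2*u - 15) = (u - 4)*(u + 3)*(u - 5)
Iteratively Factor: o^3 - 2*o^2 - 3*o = (o + 1)*(o^2 - 3*o) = o*(o + 1)*(o - 3)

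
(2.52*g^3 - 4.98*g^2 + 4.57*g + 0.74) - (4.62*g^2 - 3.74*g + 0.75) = 2.52*g^3 - 9.6*g^2 + 8.31*g - 0.01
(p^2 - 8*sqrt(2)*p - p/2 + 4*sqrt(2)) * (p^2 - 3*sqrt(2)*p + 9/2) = p^4 - 11*sqrt(2)*p^3 - p^3/2 + 11*sqrt(2)*p^2/2 + 105*p^2/2 - 36*sqrt(2)*p - 105*p/4 + 18*sqrt(2)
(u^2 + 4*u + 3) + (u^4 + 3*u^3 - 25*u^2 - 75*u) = u^4 + 3*u^3 - 24*u^2 - 71*u + 3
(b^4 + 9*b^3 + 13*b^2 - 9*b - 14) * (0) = 0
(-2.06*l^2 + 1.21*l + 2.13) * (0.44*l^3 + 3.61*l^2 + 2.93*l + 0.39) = -0.9064*l^5 - 6.9042*l^4 - 0.7305*l^3 + 10.4312*l^2 + 6.7128*l + 0.8307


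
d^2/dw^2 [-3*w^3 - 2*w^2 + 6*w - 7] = -18*w - 4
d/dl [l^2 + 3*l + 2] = 2*l + 3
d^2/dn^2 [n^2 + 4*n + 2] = 2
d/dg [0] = 0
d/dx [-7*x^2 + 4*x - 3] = 4 - 14*x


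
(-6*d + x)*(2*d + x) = -12*d^2 - 4*d*x + x^2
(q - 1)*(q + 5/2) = q^2 + 3*q/2 - 5/2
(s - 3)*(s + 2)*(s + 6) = s^3 + 5*s^2 - 12*s - 36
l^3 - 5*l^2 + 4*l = l*(l - 4)*(l - 1)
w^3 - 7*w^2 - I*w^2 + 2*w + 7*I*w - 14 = (w - 7)*(w - 2*I)*(w + I)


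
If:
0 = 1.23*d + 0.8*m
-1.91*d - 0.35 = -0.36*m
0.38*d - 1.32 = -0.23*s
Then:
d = -0.14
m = 0.22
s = 5.97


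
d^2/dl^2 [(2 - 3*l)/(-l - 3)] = -22/(l + 3)^3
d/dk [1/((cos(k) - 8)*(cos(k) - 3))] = (2*cos(k) - 11)*sin(k)/((cos(k) - 8)^2*(cos(k) - 3)^2)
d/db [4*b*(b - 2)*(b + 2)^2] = 16*b^3 + 24*b^2 - 32*b - 32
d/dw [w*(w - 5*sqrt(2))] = 2*w - 5*sqrt(2)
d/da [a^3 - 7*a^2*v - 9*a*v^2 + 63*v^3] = 3*a^2 - 14*a*v - 9*v^2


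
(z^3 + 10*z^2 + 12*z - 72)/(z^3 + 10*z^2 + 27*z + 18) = (z^2 + 4*z - 12)/(z^2 + 4*z + 3)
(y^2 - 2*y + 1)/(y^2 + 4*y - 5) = (y - 1)/(y + 5)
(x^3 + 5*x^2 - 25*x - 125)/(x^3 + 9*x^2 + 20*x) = (x^2 - 25)/(x*(x + 4))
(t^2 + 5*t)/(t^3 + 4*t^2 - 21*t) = (t + 5)/(t^2 + 4*t - 21)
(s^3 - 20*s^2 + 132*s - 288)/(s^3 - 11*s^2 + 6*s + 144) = (s - 6)/(s + 3)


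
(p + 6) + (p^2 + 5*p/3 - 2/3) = p^2 + 8*p/3 + 16/3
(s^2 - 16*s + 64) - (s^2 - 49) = 113 - 16*s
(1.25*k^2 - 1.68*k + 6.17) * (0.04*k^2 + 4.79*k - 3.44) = 0.05*k^4 + 5.9203*k^3 - 12.1004*k^2 + 35.3335*k - 21.2248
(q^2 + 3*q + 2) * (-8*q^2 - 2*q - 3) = -8*q^4 - 26*q^3 - 25*q^2 - 13*q - 6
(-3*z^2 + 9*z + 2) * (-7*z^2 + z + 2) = 21*z^4 - 66*z^3 - 11*z^2 + 20*z + 4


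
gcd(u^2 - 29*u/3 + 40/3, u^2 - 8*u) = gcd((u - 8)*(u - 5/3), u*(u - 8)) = u - 8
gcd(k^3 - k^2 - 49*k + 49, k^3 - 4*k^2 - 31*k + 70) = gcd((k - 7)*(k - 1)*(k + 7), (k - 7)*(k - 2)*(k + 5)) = k - 7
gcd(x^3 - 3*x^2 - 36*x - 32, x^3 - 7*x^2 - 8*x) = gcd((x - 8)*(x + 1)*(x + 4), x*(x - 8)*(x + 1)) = x^2 - 7*x - 8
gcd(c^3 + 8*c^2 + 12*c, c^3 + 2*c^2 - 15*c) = c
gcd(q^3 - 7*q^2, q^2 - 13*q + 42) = q - 7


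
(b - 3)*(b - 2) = b^2 - 5*b + 6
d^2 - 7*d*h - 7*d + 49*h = (d - 7)*(d - 7*h)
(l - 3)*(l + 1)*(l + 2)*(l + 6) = l^4 + 6*l^3 - 7*l^2 - 48*l - 36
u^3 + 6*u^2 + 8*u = u*(u + 2)*(u + 4)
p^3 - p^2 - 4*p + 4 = (p - 2)*(p - 1)*(p + 2)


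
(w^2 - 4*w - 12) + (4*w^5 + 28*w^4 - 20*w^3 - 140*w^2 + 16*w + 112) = 4*w^5 + 28*w^4 - 20*w^3 - 139*w^2 + 12*w + 100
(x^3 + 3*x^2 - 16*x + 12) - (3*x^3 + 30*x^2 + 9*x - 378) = -2*x^3 - 27*x^2 - 25*x + 390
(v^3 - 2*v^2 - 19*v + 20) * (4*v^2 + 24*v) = 4*v^5 + 16*v^4 - 124*v^3 - 376*v^2 + 480*v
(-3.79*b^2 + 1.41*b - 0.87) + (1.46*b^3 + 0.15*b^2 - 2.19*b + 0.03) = 1.46*b^3 - 3.64*b^2 - 0.78*b - 0.84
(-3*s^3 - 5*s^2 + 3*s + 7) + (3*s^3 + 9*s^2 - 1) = 4*s^2 + 3*s + 6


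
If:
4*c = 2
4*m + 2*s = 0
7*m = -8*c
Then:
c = 1/2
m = -4/7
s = 8/7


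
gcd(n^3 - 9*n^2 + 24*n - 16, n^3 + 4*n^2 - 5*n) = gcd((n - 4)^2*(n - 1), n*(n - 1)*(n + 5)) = n - 1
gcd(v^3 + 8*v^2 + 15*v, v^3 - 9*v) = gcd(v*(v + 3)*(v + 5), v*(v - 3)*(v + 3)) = v^2 + 3*v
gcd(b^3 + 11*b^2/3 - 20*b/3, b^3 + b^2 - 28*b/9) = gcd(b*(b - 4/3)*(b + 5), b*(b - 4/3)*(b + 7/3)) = b^2 - 4*b/3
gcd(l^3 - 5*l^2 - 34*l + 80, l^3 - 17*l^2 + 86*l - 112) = l^2 - 10*l + 16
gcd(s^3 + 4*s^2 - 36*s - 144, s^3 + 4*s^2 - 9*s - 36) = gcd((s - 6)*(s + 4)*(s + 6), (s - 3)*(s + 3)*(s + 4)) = s + 4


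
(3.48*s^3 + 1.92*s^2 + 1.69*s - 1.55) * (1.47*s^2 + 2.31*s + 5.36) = 5.1156*s^5 + 10.8612*s^4 + 25.5723*s^3 + 11.9166*s^2 + 5.4779*s - 8.308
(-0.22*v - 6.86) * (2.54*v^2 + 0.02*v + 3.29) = -0.5588*v^3 - 17.4288*v^2 - 0.861*v - 22.5694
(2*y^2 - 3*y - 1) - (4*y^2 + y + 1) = -2*y^2 - 4*y - 2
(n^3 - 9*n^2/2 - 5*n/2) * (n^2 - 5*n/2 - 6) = n^5 - 7*n^4 + 11*n^3/4 + 133*n^2/4 + 15*n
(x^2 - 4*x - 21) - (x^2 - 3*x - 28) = 7 - x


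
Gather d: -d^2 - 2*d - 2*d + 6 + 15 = -d^2 - 4*d + 21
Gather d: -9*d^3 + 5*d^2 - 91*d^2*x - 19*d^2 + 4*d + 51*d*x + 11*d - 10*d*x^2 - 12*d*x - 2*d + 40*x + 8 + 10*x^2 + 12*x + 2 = -9*d^3 + d^2*(-91*x - 14) + d*(-10*x^2 + 39*x + 13) + 10*x^2 + 52*x + 10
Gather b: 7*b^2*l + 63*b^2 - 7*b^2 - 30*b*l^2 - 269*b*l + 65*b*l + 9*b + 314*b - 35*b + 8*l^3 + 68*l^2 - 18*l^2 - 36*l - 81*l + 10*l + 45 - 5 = b^2*(7*l + 56) + b*(-30*l^2 - 204*l + 288) + 8*l^3 + 50*l^2 - 107*l + 40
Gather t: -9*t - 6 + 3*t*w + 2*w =t*(3*w - 9) + 2*w - 6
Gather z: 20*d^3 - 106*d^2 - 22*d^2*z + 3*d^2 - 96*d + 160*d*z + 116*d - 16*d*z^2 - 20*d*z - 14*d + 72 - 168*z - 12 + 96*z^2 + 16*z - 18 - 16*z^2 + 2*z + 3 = 20*d^3 - 103*d^2 + 6*d + z^2*(80 - 16*d) + z*(-22*d^2 + 140*d - 150) + 45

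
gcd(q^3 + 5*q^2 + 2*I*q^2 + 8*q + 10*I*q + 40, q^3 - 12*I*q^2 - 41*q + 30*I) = 1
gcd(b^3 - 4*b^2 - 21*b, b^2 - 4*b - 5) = 1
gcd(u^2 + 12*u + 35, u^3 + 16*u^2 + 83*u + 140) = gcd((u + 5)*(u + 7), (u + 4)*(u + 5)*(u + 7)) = u^2 + 12*u + 35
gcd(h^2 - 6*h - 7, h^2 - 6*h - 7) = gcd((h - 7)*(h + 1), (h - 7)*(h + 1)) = h^2 - 6*h - 7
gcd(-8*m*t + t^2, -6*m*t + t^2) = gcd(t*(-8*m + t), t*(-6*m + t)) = t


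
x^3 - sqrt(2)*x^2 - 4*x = x*(x - 2*sqrt(2))*(x + sqrt(2))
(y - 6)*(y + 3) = y^2 - 3*y - 18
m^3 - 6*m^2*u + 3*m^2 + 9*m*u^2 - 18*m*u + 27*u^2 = (m + 3)*(m - 3*u)^2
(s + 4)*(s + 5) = s^2 + 9*s + 20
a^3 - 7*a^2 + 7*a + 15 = (a - 5)*(a - 3)*(a + 1)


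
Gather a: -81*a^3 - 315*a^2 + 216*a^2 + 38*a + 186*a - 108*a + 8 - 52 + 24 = -81*a^3 - 99*a^2 + 116*a - 20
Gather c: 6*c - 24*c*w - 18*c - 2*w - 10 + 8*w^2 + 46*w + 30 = c*(-24*w - 12) + 8*w^2 + 44*w + 20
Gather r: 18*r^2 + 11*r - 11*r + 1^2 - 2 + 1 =18*r^2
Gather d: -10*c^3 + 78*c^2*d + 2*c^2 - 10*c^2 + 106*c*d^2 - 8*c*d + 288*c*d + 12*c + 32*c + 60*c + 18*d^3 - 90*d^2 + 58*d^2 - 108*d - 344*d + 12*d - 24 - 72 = -10*c^3 - 8*c^2 + 104*c + 18*d^3 + d^2*(106*c - 32) + d*(78*c^2 + 280*c - 440) - 96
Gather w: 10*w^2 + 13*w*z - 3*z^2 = 10*w^2 + 13*w*z - 3*z^2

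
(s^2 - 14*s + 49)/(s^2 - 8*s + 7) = (s - 7)/(s - 1)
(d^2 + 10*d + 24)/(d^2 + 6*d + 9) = (d^2 + 10*d + 24)/(d^2 + 6*d + 9)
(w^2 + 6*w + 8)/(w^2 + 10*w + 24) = (w + 2)/(w + 6)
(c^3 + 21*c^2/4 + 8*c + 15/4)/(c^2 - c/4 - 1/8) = 2*(4*c^3 + 21*c^2 + 32*c + 15)/(8*c^2 - 2*c - 1)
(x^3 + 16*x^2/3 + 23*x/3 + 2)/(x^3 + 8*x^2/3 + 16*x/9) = 3*(3*x^3 + 16*x^2 + 23*x + 6)/(x*(9*x^2 + 24*x + 16))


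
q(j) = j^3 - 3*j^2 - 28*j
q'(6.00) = 44.00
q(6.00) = -60.00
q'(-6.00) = 116.00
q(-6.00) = -156.00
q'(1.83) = -28.93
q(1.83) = -55.16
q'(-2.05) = -3.09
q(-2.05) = 36.18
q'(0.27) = -29.40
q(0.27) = -7.76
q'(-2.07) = -2.73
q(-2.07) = 36.24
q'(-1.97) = -4.54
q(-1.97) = 35.87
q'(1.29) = -30.75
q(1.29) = -38.97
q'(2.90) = -20.17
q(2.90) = -82.04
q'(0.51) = -30.28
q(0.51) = -14.93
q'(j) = 3*j^2 - 6*j - 28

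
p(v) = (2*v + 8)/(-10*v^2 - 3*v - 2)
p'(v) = (2*v + 8)*(20*v + 3)/(-10*v^2 - 3*v - 2)^2 + 2/(-10*v^2 - 3*v - 2) = 20*(v^2 + 8*v + 1)/(100*v^4 + 60*v^3 + 49*v^2 + 12*v + 4)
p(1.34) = -0.45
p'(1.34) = 0.47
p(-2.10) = -0.10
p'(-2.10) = -0.14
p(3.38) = -0.12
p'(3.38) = 0.05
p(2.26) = -0.21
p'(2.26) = 0.14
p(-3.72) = -0.00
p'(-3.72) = -0.02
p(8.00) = -0.04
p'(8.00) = 0.01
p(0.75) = -0.96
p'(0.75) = 1.55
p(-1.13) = -0.50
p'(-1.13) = -1.04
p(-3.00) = -0.02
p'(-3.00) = -0.04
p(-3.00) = -0.02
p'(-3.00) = -0.04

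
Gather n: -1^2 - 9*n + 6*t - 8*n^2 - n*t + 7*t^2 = -8*n^2 + n*(-t - 9) + 7*t^2 + 6*t - 1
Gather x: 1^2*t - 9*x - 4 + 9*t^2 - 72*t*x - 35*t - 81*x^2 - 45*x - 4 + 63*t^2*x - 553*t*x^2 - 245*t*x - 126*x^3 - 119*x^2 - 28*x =9*t^2 - 34*t - 126*x^3 + x^2*(-553*t - 200) + x*(63*t^2 - 317*t - 82) - 8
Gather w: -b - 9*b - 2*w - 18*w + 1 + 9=-10*b - 20*w + 10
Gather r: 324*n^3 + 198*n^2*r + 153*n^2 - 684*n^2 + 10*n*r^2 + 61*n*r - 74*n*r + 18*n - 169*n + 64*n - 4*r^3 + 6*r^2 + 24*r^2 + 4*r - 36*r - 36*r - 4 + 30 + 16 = 324*n^3 - 531*n^2 - 87*n - 4*r^3 + r^2*(10*n + 30) + r*(198*n^2 - 13*n - 68) + 42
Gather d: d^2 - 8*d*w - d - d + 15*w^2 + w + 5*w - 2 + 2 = d^2 + d*(-8*w - 2) + 15*w^2 + 6*w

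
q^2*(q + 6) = q^3 + 6*q^2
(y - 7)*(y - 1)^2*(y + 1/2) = y^4 - 17*y^3/2 + 21*y^2/2 + y/2 - 7/2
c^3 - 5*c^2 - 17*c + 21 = (c - 7)*(c - 1)*(c + 3)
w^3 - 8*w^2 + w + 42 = (w - 7)*(w - 3)*(w + 2)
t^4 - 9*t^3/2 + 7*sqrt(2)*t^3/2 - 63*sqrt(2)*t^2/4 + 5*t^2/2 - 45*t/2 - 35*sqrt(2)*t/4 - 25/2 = (t - 5)*(t + 1/2)*(t + sqrt(2))*(t + 5*sqrt(2)/2)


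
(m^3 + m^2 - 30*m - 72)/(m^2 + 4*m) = m - 3 - 18/m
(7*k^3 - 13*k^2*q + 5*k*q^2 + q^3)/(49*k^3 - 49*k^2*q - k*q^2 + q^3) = (-k + q)/(-7*k + q)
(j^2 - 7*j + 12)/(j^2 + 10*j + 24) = (j^2 - 7*j + 12)/(j^2 + 10*j + 24)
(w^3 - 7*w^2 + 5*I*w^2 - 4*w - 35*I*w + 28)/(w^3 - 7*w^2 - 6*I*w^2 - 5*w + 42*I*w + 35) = (w^2 + 5*I*w - 4)/(w^2 - 6*I*w - 5)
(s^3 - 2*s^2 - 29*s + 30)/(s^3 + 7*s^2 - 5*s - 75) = (s^2 - 7*s + 6)/(s^2 + 2*s - 15)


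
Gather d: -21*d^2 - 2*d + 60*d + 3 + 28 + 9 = -21*d^2 + 58*d + 40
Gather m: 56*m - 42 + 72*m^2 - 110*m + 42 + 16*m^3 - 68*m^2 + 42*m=16*m^3 + 4*m^2 - 12*m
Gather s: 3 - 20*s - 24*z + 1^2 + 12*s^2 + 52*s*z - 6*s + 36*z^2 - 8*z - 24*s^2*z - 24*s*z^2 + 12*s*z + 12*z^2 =s^2*(12 - 24*z) + s*(-24*z^2 + 64*z - 26) + 48*z^2 - 32*z + 4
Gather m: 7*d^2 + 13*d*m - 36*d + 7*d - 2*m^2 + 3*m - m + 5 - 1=7*d^2 - 29*d - 2*m^2 + m*(13*d + 2) + 4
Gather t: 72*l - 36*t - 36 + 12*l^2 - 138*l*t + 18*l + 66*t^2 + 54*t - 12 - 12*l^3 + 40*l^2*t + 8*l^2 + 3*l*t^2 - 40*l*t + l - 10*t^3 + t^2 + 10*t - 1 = -12*l^3 + 20*l^2 + 91*l - 10*t^3 + t^2*(3*l + 67) + t*(40*l^2 - 178*l + 28) - 49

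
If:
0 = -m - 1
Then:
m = -1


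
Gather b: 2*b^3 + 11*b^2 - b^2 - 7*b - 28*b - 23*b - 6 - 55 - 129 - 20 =2*b^3 + 10*b^2 - 58*b - 210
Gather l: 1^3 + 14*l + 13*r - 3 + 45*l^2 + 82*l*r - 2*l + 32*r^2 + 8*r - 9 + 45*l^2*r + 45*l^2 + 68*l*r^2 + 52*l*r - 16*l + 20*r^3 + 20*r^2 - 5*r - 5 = l^2*(45*r + 90) + l*(68*r^2 + 134*r - 4) + 20*r^3 + 52*r^2 + 16*r - 16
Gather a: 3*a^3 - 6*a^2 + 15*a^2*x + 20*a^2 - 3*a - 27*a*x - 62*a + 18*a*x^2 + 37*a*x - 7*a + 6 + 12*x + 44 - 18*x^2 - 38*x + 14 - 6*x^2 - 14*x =3*a^3 + a^2*(15*x + 14) + a*(18*x^2 + 10*x - 72) - 24*x^2 - 40*x + 64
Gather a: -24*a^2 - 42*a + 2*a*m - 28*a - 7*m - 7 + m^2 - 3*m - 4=-24*a^2 + a*(2*m - 70) + m^2 - 10*m - 11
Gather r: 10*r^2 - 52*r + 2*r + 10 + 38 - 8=10*r^2 - 50*r + 40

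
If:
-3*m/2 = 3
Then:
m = -2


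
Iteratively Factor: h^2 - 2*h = (h - 2)*(h)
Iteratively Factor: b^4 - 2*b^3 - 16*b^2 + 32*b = (b)*(b^3 - 2*b^2 - 16*b + 32) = b*(b + 4)*(b^2 - 6*b + 8) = b*(b - 2)*(b + 4)*(b - 4)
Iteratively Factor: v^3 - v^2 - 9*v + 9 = (v - 1)*(v^2 - 9) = (v - 3)*(v - 1)*(v + 3)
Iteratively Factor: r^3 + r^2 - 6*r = (r)*(r^2 + r - 6) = r*(r + 3)*(r - 2)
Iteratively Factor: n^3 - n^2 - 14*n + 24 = (n + 4)*(n^2 - 5*n + 6) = (n - 2)*(n + 4)*(n - 3)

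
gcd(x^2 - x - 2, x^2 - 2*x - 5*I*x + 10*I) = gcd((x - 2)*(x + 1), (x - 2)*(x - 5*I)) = x - 2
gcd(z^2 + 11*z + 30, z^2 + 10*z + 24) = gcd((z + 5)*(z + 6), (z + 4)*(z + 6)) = z + 6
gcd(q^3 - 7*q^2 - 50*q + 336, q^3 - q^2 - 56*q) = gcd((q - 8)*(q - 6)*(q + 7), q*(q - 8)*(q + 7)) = q^2 - q - 56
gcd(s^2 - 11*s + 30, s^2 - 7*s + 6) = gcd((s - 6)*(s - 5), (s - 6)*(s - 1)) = s - 6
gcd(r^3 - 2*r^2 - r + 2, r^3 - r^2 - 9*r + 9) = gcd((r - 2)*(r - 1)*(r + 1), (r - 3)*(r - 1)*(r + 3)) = r - 1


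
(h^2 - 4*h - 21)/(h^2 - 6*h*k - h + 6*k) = (h^2 - 4*h - 21)/(h^2 - 6*h*k - h + 6*k)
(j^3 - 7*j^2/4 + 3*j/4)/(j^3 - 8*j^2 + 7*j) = (j - 3/4)/(j - 7)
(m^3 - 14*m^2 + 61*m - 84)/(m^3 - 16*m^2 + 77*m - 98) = (m^2 - 7*m + 12)/(m^2 - 9*m + 14)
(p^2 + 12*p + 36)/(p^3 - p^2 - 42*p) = (p + 6)/(p*(p - 7))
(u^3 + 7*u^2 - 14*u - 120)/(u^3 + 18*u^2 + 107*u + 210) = (u - 4)/(u + 7)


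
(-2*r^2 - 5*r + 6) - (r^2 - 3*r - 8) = -3*r^2 - 2*r + 14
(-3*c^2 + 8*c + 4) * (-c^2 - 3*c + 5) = 3*c^4 + c^3 - 43*c^2 + 28*c + 20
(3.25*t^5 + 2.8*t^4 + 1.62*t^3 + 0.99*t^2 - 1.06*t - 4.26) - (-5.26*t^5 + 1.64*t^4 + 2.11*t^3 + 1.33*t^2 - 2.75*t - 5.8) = 8.51*t^5 + 1.16*t^4 - 0.49*t^3 - 0.34*t^2 + 1.69*t + 1.54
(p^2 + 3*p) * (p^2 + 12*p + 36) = p^4 + 15*p^3 + 72*p^2 + 108*p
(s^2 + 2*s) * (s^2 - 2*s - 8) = s^4 - 12*s^2 - 16*s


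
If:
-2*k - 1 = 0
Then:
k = -1/2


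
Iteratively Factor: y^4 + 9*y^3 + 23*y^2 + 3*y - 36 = (y + 3)*(y^3 + 6*y^2 + 5*y - 12) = (y + 3)^2*(y^2 + 3*y - 4) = (y - 1)*(y + 3)^2*(y + 4)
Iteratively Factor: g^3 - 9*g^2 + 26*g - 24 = (g - 3)*(g^2 - 6*g + 8) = (g - 4)*(g - 3)*(g - 2)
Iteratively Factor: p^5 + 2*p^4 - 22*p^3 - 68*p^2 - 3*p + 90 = (p - 5)*(p^4 + 7*p^3 + 13*p^2 - 3*p - 18) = (p - 5)*(p - 1)*(p^3 + 8*p^2 + 21*p + 18) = (p - 5)*(p - 1)*(p + 3)*(p^2 + 5*p + 6) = (p - 5)*(p - 1)*(p + 2)*(p + 3)*(p + 3)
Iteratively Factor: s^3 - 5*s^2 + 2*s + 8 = (s - 4)*(s^2 - s - 2) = (s - 4)*(s - 2)*(s + 1)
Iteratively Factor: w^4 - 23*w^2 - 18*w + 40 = (w - 5)*(w^3 + 5*w^2 + 2*w - 8) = (w - 5)*(w + 4)*(w^2 + w - 2) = (w - 5)*(w - 1)*(w + 4)*(w + 2)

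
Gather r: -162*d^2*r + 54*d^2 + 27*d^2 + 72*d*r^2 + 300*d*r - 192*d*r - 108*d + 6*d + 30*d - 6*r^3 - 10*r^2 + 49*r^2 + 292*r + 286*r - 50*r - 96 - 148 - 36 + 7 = 81*d^2 - 72*d - 6*r^3 + r^2*(72*d + 39) + r*(-162*d^2 + 108*d + 528) - 273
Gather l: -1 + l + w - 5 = l + w - 6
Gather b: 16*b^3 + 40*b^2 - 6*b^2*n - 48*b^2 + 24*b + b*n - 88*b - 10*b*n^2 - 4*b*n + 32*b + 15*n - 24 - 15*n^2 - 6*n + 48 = 16*b^3 + b^2*(-6*n - 8) + b*(-10*n^2 - 3*n - 32) - 15*n^2 + 9*n + 24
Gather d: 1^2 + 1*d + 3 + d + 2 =2*d + 6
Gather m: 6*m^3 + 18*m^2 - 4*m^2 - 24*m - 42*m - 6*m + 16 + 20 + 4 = 6*m^3 + 14*m^2 - 72*m + 40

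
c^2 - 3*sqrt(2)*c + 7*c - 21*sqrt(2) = (c + 7)*(c - 3*sqrt(2))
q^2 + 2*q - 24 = (q - 4)*(q + 6)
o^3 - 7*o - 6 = (o - 3)*(o + 1)*(o + 2)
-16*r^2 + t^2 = (-4*r + t)*(4*r + t)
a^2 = a^2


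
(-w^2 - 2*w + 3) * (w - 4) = -w^3 + 2*w^2 + 11*w - 12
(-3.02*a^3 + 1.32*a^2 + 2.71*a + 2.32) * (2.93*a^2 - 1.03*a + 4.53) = -8.8486*a^5 + 6.9782*a^4 - 7.0999*a^3 + 9.9859*a^2 + 9.8867*a + 10.5096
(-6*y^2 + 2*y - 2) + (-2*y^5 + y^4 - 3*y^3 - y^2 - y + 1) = -2*y^5 + y^4 - 3*y^3 - 7*y^2 + y - 1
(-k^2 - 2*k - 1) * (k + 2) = -k^3 - 4*k^2 - 5*k - 2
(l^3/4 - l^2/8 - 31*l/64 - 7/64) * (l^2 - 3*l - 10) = l^5/4 - 7*l^4/8 - 167*l^3/64 + 83*l^2/32 + 331*l/64 + 35/32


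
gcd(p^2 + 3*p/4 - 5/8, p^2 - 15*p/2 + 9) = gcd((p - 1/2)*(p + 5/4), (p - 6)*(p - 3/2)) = 1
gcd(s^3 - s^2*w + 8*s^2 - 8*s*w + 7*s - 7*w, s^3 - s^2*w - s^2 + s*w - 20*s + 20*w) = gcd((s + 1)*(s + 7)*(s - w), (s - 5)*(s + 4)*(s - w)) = s - w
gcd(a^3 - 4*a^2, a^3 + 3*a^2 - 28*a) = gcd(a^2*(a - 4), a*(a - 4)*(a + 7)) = a^2 - 4*a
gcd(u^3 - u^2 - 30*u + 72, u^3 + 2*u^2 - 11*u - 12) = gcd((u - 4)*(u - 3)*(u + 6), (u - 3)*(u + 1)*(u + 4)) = u - 3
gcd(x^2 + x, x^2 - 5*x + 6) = 1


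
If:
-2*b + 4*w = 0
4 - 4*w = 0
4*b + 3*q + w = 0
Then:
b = 2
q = -3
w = 1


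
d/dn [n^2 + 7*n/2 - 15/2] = 2*n + 7/2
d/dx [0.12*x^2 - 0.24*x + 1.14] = 0.24*x - 0.24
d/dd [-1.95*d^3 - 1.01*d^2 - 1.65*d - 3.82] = -5.85*d^2 - 2.02*d - 1.65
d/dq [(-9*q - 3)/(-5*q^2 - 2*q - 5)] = 3*(-15*q^2 - 10*q + 13)/(25*q^4 + 20*q^3 + 54*q^2 + 20*q + 25)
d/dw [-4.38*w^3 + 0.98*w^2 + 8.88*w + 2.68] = -13.14*w^2 + 1.96*w + 8.88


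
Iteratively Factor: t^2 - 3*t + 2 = (t - 2)*(t - 1)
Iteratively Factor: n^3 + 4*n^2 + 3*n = (n)*(n^2 + 4*n + 3) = n*(n + 1)*(n + 3)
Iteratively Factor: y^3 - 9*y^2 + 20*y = (y - 5)*(y^2 - 4*y) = y*(y - 5)*(y - 4)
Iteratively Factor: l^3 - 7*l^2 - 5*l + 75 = (l - 5)*(l^2 - 2*l - 15) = (l - 5)^2*(l + 3)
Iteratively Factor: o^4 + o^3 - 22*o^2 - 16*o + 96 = (o - 2)*(o^3 + 3*o^2 - 16*o - 48) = (o - 4)*(o - 2)*(o^2 + 7*o + 12) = (o - 4)*(o - 2)*(o + 4)*(o + 3)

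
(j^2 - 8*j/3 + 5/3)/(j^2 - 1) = (j - 5/3)/(j + 1)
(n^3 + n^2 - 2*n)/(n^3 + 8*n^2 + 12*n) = (n - 1)/(n + 6)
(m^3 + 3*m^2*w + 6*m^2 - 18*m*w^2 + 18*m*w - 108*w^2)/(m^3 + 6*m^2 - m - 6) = (m^2 + 3*m*w - 18*w^2)/(m^2 - 1)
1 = 1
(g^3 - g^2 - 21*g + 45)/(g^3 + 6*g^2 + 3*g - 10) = (g^2 - 6*g + 9)/(g^2 + g - 2)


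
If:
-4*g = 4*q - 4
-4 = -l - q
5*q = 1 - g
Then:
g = 1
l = 4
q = 0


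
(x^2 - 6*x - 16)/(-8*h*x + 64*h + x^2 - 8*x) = (x + 2)/(-8*h + x)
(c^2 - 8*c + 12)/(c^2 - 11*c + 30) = (c - 2)/(c - 5)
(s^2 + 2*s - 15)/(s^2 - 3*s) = (s + 5)/s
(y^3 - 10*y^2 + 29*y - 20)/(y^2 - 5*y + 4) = y - 5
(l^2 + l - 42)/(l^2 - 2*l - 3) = (-l^2 - l + 42)/(-l^2 + 2*l + 3)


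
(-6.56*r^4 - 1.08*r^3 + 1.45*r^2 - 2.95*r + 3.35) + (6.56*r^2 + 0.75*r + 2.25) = -6.56*r^4 - 1.08*r^3 + 8.01*r^2 - 2.2*r + 5.6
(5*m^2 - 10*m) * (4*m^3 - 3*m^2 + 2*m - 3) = 20*m^5 - 55*m^4 + 40*m^3 - 35*m^2 + 30*m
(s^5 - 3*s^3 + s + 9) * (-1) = -s^5 + 3*s^3 - s - 9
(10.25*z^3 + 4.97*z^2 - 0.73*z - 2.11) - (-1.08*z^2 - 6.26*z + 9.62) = 10.25*z^3 + 6.05*z^2 + 5.53*z - 11.73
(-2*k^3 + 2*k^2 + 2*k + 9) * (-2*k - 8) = 4*k^4 + 12*k^3 - 20*k^2 - 34*k - 72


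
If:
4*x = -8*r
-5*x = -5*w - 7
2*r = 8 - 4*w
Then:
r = -34/15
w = 47/15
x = 68/15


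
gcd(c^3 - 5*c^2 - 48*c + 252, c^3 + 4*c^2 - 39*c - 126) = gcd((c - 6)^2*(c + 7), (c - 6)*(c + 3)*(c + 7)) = c^2 + c - 42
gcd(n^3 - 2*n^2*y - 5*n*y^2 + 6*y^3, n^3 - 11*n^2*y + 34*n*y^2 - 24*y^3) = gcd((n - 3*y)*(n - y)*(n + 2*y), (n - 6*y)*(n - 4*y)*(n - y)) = -n + y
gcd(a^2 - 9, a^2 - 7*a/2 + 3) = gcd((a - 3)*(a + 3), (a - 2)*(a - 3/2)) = 1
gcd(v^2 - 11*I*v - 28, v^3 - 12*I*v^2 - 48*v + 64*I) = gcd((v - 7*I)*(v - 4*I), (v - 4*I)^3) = v - 4*I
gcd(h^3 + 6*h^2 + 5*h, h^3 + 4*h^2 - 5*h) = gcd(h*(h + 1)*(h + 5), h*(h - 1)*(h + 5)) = h^2 + 5*h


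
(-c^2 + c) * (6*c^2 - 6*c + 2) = -6*c^4 + 12*c^3 - 8*c^2 + 2*c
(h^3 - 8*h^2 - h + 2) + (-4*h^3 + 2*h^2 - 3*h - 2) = -3*h^3 - 6*h^2 - 4*h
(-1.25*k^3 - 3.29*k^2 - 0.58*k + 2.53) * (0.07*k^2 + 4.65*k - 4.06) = -0.0875*k^5 - 6.0428*k^4 - 10.2641*k^3 + 10.8375*k^2 + 14.1193*k - 10.2718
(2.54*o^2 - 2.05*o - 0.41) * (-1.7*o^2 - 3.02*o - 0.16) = -4.318*o^4 - 4.1858*o^3 + 6.4816*o^2 + 1.5662*o + 0.0656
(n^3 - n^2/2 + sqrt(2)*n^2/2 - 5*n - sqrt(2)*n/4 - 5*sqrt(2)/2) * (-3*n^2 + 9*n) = -3*n^5 - 3*sqrt(2)*n^4/2 + 21*n^4/2 + 21*sqrt(2)*n^3/4 + 21*n^3/2 - 45*n^2 + 21*sqrt(2)*n^2/4 - 45*sqrt(2)*n/2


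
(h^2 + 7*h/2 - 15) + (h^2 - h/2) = 2*h^2 + 3*h - 15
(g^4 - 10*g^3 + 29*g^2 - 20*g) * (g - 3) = g^5 - 13*g^4 + 59*g^3 - 107*g^2 + 60*g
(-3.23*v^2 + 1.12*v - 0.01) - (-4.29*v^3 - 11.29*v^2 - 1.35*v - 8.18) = 4.29*v^3 + 8.06*v^2 + 2.47*v + 8.17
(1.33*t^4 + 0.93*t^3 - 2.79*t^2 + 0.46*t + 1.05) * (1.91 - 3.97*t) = -5.2801*t^5 - 1.1518*t^4 + 12.8526*t^3 - 7.1551*t^2 - 3.2899*t + 2.0055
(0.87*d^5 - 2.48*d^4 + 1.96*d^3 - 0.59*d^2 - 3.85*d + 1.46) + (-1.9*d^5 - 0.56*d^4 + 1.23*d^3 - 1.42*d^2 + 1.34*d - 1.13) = -1.03*d^5 - 3.04*d^4 + 3.19*d^3 - 2.01*d^2 - 2.51*d + 0.33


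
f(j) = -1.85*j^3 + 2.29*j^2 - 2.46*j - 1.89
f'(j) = -5.55*j^2 + 4.58*j - 2.46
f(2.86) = -33.47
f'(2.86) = -34.76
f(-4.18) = 183.52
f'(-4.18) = -118.58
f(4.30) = -117.21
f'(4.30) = -85.39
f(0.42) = -2.66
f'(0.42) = -1.52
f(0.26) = -2.41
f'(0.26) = -1.64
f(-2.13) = 31.62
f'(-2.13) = -37.40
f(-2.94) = 72.15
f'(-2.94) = -63.90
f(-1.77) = 19.90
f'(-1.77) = -27.95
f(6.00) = -333.81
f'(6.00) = -174.78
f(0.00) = -1.89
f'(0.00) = -2.46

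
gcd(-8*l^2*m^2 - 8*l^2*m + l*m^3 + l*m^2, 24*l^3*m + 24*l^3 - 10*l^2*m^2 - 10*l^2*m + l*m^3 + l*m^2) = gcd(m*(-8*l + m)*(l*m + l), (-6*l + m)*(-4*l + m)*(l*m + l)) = l*m + l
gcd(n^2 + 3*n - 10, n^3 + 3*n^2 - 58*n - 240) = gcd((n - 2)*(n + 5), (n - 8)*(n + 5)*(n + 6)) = n + 5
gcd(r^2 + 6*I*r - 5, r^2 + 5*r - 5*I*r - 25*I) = 1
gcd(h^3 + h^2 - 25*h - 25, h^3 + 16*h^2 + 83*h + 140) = h + 5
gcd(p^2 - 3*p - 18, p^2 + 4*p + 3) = p + 3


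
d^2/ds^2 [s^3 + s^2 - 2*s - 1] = 6*s + 2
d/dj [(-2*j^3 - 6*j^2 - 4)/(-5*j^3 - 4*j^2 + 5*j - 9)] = 2*(-11*j^4 - 10*j^3 - 18*j^2 + 38*j + 10)/(25*j^6 + 40*j^5 - 34*j^4 + 50*j^3 + 97*j^2 - 90*j + 81)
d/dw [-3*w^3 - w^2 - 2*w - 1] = -9*w^2 - 2*w - 2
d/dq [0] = 0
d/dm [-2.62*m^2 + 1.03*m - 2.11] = 1.03 - 5.24*m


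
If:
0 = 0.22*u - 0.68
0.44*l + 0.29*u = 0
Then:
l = -2.04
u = 3.09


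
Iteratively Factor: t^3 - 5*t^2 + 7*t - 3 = (t - 1)*(t^2 - 4*t + 3) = (t - 1)^2*(t - 3)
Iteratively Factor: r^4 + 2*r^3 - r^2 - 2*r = (r + 2)*(r^3 - r) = (r + 1)*(r + 2)*(r^2 - r) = (r - 1)*(r + 1)*(r + 2)*(r)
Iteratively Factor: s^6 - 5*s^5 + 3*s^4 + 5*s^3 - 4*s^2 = (s - 1)*(s^5 - 4*s^4 - s^3 + 4*s^2) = (s - 4)*(s - 1)*(s^4 - s^2) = (s - 4)*(s - 1)*(s + 1)*(s^3 - s^2) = s*(s - 4)*(s - 1)*(s + 1)*(s^2 - s) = s^2*(s - 4)*(s - 1)*(s + 1)*(s - 1)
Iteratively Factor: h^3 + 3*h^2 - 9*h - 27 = (h + 3)*(h^2 - 9) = (h - 3)*(h + 3)*(h + 3)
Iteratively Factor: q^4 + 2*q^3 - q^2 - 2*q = (q)*(q^3 + 2*q^2 - q - 2) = q*(q + 1)*(q^2 + q - 2) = q*(q - 1)*(q + 1)*(q + 2)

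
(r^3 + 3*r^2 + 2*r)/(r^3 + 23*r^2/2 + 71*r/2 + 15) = 2*r*(r^2 + 3*r + 2)/(2*r^3 + 23*r^2 + 71*r + 30)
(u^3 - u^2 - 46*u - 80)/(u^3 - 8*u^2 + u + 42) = (u^2 - 3*u - 40)/(u^2 - 10*u + 21)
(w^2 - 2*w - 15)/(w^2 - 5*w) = (w + 3)/w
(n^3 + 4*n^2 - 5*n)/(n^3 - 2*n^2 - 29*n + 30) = n/(n - 6)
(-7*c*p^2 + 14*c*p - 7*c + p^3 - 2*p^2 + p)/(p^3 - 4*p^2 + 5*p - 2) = (-7*c + p)/(p - 2)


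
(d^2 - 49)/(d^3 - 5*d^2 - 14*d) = (d + 7)/(d*(d + 2))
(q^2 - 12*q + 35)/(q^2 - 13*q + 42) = (q - 5)/(q - 6)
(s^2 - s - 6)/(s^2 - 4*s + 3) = (s + 2)/(s - 1)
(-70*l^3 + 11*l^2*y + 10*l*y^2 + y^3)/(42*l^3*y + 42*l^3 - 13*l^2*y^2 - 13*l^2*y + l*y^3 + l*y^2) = (-70*l^3 + 11*l^2*y + 10*l*y^2 + y^3)/(l*(42*l^2*y + 42*l^2 - 13*l*y^2 - 13*l*y + y^3 + y^2))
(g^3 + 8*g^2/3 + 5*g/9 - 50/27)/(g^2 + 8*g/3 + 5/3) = (g^2 + g - 10/9)/(g + 1)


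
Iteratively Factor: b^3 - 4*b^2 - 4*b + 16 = (b - 2)*(b^2 - 2*b - 8) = (b - 2)*(b + 2)*(b - 4)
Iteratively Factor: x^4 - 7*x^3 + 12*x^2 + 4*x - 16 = (x - 2)*(x^3 - 5*x^2 + 2*x + 8) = (x - 4)*(x - 2)*(x^2 - x - 2) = (x - 4)*(x - 2)^2*(x + 1)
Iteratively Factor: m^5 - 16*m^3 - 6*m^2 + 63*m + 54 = (m + 3)*(m^4 - 3*m^3 - 7*m^2 + 15*m + 18) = (m - 3)*(m + 3)*(m^3 - 7*m - 6) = (m - 3)^2*(m + 3)*(m^2 + 3*m + 2) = (m - 3)^2*(m + 2)*(m + 3)*(m + 1)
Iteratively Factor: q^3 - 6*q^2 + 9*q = (q)*(q^2 - 6*q + 9) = q*(q - 3)*(q - 3)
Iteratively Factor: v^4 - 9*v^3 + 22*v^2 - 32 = (v - 2)*(v^3 - 7*v^2 + 8*v + 16) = (v - 2)*(v + 1)*(v^2 - 8*v + 16) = (v - 4)*(v - 2)*(v + 1)*(v - 4)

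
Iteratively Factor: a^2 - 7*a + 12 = (a - 4)*(a - 3)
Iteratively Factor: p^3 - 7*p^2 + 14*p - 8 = (p - 1)*(p^2 - 6*p + 8) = (p - 2)*(p - 1)*(p - 4)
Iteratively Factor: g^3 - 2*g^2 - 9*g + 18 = (g - 3)*(g^2 + g - 6) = (g - 3)*(g - 2)*(g + 3)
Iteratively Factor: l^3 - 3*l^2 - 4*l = (l - 4)*(l^2 + l) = (l - 4)*(l + 1)*(l)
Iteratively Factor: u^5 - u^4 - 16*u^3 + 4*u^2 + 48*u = (u + 3)*(u^4 - 4*u^3 - 4*u^2 + 16*u) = (u - 4)*(u + 3)*(u^3 - 4*u) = (u - 4)*(u + 2)*(u + 3)*(u^2 - 2*u) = (u - 4)*(u - 2)*(u + 2)*(u + 3)*(u)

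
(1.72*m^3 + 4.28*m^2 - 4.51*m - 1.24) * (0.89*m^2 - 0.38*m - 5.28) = 1.5308*m^5 + 3.1556*m^4 - 14.7219*m^3 - 21.9882*m^2 + 24.284*m + 6.5472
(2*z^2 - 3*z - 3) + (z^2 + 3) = 3*z^2 - 3*z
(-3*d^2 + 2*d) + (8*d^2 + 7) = 5*d^2 + 2*d + 7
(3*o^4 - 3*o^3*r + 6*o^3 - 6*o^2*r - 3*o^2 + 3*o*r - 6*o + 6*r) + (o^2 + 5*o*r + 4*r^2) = 3*o^4 - 3*o^3*r + 6*o^3 - 6*o^2*r - 2*o^2 + 8*o*r - 6*o + 4*r^2 + 6*r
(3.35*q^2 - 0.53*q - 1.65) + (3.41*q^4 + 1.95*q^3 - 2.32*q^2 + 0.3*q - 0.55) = 3.41*q^4 + 1.95*q^3 + 1.03*q^2 - 0.23*q - 2.2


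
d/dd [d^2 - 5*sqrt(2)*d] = 2*d - 5*sqrt(2)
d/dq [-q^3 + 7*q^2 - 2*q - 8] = -3*q^2 + 14*q - 2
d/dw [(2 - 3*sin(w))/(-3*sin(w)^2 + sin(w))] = (-9*cos(w) + 12/tan(w) - 2*cos(w)/sin(w)^2)/(3*sin(w) - 1)^2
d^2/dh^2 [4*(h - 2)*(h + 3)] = 8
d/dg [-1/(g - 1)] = (g - 1)^(-2)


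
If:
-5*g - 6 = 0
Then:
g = -6/5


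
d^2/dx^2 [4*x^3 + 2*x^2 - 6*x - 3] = 24*x + 4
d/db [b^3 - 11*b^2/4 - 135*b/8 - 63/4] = 3*b^2 - 11*b/2 - 135/8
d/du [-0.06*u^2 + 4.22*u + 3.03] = 4.22 - 0.12*u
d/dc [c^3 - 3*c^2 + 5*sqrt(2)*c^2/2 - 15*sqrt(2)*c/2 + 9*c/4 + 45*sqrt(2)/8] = 3*c^2 - 6*c + 5*sqrt(2)*c - 15*sqrt(2)/2 + 9/4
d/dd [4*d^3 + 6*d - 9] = 12*d^2 + 6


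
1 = 1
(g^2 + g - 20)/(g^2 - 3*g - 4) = (g + 5)/(g + 1)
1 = 1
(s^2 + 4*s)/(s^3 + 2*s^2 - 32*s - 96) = s/(s^2 - 2*s - 24)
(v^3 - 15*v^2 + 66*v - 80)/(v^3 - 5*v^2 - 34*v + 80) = (v - 5)/(v + 5)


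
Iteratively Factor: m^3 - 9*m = (m)*(m^2 - 9) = m*(m + 3)*(m - 3)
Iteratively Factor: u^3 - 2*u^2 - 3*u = (u)*(u^2 - 2*u - 3) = u*(u - 3)*(u + 1)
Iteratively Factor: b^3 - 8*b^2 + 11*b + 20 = (b - 4)*(b^2 - 4*b - 5) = (b - 4)*(b + 1)*(b - 5)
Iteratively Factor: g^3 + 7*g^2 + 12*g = (g)*(g^2 + 7*g + 12) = g*(g + 4)*(g + 3)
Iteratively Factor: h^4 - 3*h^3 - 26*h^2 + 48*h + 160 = (h + 4)*(h^3 - 7*h^2 + 2*h + 40) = (h - 5)*(h + 4)*(h^2 - 2*h - 8) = (h - 5)*(h - 4)*(h + 4)*(h + 2)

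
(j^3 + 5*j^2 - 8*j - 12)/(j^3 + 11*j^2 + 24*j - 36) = (j^2 - j - 2)/(j^2 + 5*j - 6)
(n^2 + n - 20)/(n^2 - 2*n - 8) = (n + 5)/(n + 2)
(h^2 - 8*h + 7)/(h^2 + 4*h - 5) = (h - 7)/(h + 5)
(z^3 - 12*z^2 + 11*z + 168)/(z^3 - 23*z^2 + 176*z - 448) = (z + 3)/(z - 8)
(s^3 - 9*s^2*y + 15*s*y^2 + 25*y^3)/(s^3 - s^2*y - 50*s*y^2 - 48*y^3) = (-s^2 + 10*s*y - 25*y^2)/(-s^2 + 2*s*y + 48*y^2)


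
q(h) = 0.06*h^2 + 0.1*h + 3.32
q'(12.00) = 1.54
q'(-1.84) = -0.12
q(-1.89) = 3.35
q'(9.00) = 1.18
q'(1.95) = 0.33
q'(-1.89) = -0.13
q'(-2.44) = -0.19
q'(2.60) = 0.41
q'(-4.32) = -0.42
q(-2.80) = 3.51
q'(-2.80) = -0.24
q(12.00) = 13.16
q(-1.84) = 3.34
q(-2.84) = 3.52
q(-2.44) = 3.43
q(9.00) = 9.08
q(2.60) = 3.99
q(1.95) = 3.74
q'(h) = 0.12*h + 0.1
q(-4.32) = 4.01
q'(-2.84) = -0.24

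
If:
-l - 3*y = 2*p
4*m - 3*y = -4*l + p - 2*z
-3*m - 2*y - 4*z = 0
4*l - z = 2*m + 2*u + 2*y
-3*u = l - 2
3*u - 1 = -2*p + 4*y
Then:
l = 145/647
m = -210/647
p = -149/647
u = 383/647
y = 51/647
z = 132/647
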